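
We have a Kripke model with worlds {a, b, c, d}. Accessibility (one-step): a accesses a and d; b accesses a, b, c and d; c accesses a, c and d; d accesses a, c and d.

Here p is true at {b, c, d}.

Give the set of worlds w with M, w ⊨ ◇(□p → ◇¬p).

a: successors {a, d}; □p → ◇¬p there: a:T, d:T. ✓
b: successors {a, b, c, d}; □p → ◇¬p there: a:T, b:T, c:T, d:T. ✓
c: successors {a, c, d}; □p → ◇¬p there: a:T, c:T, d:T. ✓
d: successors {a, c, d}; □p → ◇¬p there: a:T, c:T, d:T. ✓

{a, b, c, d}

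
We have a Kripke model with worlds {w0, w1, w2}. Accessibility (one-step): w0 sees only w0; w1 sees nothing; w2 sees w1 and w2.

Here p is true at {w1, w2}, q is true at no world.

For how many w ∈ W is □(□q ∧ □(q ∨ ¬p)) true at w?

1

w0: successors {w0}; □q ∧ □(q ∨ ¬p) there: w0:F. ✗
w1: no successors, so □(□q ∧ □(q ∨ ¬p)) holds vacuously. ✓
w2: successors {w1, w2}; □q ∧ □(q ∨ ¬p) there: w1:T, w2:F. ✗
Satisfying worlds: {w1}.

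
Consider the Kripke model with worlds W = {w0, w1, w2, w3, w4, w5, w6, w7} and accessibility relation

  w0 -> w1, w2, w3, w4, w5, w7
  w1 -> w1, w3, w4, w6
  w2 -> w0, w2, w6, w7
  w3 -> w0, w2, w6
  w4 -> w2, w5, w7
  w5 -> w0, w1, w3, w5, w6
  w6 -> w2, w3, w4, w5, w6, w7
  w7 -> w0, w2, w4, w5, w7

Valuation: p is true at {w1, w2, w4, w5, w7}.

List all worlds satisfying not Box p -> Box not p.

w0: not Box p is T, Box not p is F. ✗
w1: not Box p is T, Box not p is F. ✗
w2: not Box p is T, Box not p is F. ✗
w3: not Box p is T, Box not p is F. ✗
w4: not Box p is F, Box not p is F. ✓
w5: not Box p is T, Box not p is F. ✗
w6: not Box p is T, Box not p is F. ✗
w7: not Box p is T, Box not p is F. ✗

{w4}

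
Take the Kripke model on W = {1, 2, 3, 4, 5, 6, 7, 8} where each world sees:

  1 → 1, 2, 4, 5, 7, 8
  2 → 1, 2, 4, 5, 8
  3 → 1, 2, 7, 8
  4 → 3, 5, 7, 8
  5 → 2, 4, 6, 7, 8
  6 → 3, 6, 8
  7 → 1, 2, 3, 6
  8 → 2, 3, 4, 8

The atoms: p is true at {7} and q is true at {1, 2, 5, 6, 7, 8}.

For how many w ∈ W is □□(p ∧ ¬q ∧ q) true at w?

0

1: successors {1, 2, 4, 5, 7, 8}; □(p ∧ ¬q ∧ q) there: 1:F, 2:F, 4:F, 5:F, 7:F, 8:F. ✗
2: successors {1, 2, 4, 5, 8}; □(p ∧ ¬q ∧ q) there: 1:F, 2:F, 4:F, 5:F, 8:F. ✗
3: successors {1, 2, 7, 8}; □(p ∧ ¬q ∧ q) there: 1:F, 2:F, 7:F, 8:F. ✗
4: successors {3, 5, 7, 8}; □(p ∧ ¬q ∧ q) there: 3:F, 5:F, 7:F, 8:F. ✗
5: successors {2, 4, 6, 7, 8}; □(p ∧ ¬q ∧ q) there: 2:F, 4:F, 6:F, 7:F, 8:F. ✗
6: successors {3, 6, 8}; □(p ∧ ¬q ∧ q) there: 3:F, 6:F, 8:F. ✗
7: successors {1, 2, 3, 6}; □(p ∧ ¬q ∧ q) there: 1:F, 2:F, 3:F, 6:F. ✗
8: successors {2, 3, 4, 8}; □(p ∧ ¬q ∧ q) there: 2:F, 3:F, 4:F, 8:F. ✗
Satisfying worlds: ∅.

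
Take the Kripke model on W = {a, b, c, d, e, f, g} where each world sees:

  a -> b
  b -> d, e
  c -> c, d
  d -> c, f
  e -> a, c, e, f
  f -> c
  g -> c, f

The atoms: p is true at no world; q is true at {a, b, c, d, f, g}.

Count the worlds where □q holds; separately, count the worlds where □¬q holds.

5 and 0

For □q:
a: successors {b}; q there: b:T. ✓
b: successors {d, e}; q there: d:T, e:F. ✗
c: successors {c, d}; q there: c:T, d:T. ✓
d: successors {c, f}; q there: c:T, f:T. ✓
e: successors {a, c, e, f}; q there: a:T, c:T, e:F, f:T. ✗
f: successors {c}; q there: c:T. ✓
g: successors {c, f}; q there: c:T, f:T. ✓
— 5 worlds.
For □¬q:
a: successors {b}; ¬q there: b:F. ✗
b: successors {d, e}; ¬q there: d:F, e:T. ✗
c: successors {c, d}; ¬q there: c:F, d:F. ✗
d: successors {c, f}; ¬q there: c:F, f:F. ✗
e: successors {a, c, e, f}; ¬q there: a:F, c:F, e:T, f:F. ✗
f: successors {c}; ¬q there: c:F. ✗
g: successors {c, f}; ¬q there: c:F, f:F. ✗
— 0 worlds.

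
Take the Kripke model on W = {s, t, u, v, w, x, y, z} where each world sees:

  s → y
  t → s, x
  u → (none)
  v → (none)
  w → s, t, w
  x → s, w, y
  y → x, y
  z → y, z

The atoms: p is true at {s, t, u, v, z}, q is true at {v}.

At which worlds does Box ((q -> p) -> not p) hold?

{s, u, v, y}

s: successors {y}; (q -> p) -> not p there: y:T. ✓
t: successors {s, x}; (q -> p) -> not p there: s:F, x:T. ✗
u: no successors, so Box ((q -> p) -> not p) holds vacuously. ✓
v: no successors, so Box ((q -> p) -> not p) holds vacuously. ✓
w: successors {s, t, w}; (q -> p) -> not p there: s:F, t:F, w:T. ✗
x: successors {s, w, y}; (q -> p) -> not p there: s:F, w:T, y:T. ✗
y: successors {x, y}; (q -> p) -> not p there: x:T, y:T. ✓
z: successors {y, z}; (q -> p) -> not p there: y:T, z:F. ✗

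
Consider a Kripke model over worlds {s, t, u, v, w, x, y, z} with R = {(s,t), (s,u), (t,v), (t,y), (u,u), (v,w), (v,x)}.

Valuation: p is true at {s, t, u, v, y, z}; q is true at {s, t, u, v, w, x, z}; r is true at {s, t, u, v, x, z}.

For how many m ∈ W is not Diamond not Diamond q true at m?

6

s: Diamond not Diamond q is F. ✓
t: Diamond not Diamond q is T. ✗
u: Diamond not Diamond q is F. ✓
v: Diamond not Diamond q is T. ✗
w: Diamond not Diamond q is F. ✓
x: Diamond not Diamond q is F. ✓
y: Diamond not Diamond q is F. ✓
z: Diamond not Diamond q is F. ✓
Satisfying worlds: {s, u, w, x, y, z}.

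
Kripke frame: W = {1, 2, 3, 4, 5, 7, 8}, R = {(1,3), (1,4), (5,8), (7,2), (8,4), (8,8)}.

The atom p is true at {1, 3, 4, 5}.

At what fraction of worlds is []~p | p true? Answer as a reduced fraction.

1: []~p is F, p is T. ✓
2: []~p is T, p is F. ✓
3: []~p is T, p is T. ✓
4: []~p is T, p is T. ✓
5: []~p is T, p is T. ✓
7: []~p is T, p is F. ✓
8: []~p is F, p is F. ✗
That's 6 of 7 worlds, so 6/7.

6/7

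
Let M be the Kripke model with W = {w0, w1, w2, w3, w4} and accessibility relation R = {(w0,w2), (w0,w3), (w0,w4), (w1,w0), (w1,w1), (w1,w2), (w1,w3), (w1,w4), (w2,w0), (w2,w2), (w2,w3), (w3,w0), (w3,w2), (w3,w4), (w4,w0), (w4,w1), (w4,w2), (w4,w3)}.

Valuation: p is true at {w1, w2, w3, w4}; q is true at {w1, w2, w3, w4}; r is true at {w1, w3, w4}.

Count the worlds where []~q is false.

5

w0: successors {w2, w3, w4}; ~q there: w2:F, w3:F, w4:F. ✗
w1: successors {w0, w1, w2, w3, w4}; ~q there: w0:T, w1:F, w2:F, w3:F, w4:F. ✗
w2: successors {w0, w2, w3}; ~q there: w0:T, w2:F, w3:F. ✗
w3: successors {w0, w2, w4}; ~q there: w0:T, w2:F, w4:F. ✗
w4: successors {w0, w1, w2, w3}; ~q there: w0:T, w1:F, w2:F, w3:F. ✗
Satisfying worlds: ∅.
So []~q fails at the other 5 worlds.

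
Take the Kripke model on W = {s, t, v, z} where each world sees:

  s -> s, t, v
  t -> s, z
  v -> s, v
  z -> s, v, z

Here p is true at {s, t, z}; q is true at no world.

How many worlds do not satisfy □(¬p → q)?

3

s: successors {s, t, v}; ¬p → q there: s:T, t:T, v:F. ✗
t: successors {s, z}; ¬p → q there: s:T, z:T. ✓
v: successors {s, v}; ¬p → q there: s:T, v:F. ✗
z: successors {s, v, z}; ¬p → q there: s:T, v:F, z:T. ✗
Satisfying worlds: {t}.
So □(¬p → q) fails at the other 3 worlds.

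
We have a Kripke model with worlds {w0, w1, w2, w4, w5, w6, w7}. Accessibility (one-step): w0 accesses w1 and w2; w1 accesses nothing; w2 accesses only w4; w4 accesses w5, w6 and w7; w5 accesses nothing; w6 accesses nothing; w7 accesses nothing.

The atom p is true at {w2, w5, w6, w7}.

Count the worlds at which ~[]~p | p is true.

w0: ~[]~p is T, p is F. ✓
w1: ~[]~p is F, p is F. ✗
w2: ~[]~p is F, p is T. ✓
w4: ~[]~p is T, p is F. ✓
w5: ~[]~p is F, p is T. ✓
w6: ~[]~p is F, p is T. ✓
w7: ~[]~p is F, p is T. ✓
Satisfying worlds: {w0, w2, w4, w5, w6, w7}.

6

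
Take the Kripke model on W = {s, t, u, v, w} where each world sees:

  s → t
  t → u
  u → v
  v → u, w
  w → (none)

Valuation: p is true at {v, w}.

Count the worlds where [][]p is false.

s: successors {t}; []p there: t:F. ✗
t: successors {u}; []p there: u:T. ✓
u: successors {v}; []p there: v:F. ✗
v: successors {u, w}; []p there: u:T, w:T. ✓
w: no successors, so [][]p holds vacuously. ✓
Satisfying worlds: {t, v, w}.
So [][]p fails at the other 2 worlds.

2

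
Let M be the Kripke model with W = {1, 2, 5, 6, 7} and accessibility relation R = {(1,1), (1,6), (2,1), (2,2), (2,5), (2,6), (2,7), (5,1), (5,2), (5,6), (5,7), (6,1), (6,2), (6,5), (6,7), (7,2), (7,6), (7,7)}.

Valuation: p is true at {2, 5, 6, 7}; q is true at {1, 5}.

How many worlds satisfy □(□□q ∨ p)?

1: successors {1, 6}; □□q ∨ p there: 1:F, 6:T. ✗
2: successors {1, 2, 5, 6, 7}; □□q ∨ p there: 1:F, 2:T, 5:T, 6:T, 7:T. ✗
5: successors {1, 2, 6, 7}; □□q ∨ p there: 1:F, 2:T, 6:T, 7:T. ✗
6: successors {1, 2, 5, 7}; □□q ∨ p there: 1:F, 2:T, 5:T, 7:T. ✗
7: successors {2, 6, 7}; □□q ∨ p there: 2:T, 6:T, 7:T. ✓
Satisfying worlds: {7}.

1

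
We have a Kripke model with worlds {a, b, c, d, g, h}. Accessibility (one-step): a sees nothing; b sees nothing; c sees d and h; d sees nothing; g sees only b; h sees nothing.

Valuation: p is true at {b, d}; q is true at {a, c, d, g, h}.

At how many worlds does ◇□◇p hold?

a: no successors, so ◇□◇p fails. ✗
b: no successors, so ◇□◇p fails. ✗
c: successors {d, h}; □◇p there: d:T, h:T. ✓
d: no successors, so ◇□◇p fails. ✗
g: successors {b}; □◇p there: b:T. ✓
h: no successors, so ◇□◇p fails. ✗
Satisfying worlds: {c, g}.

2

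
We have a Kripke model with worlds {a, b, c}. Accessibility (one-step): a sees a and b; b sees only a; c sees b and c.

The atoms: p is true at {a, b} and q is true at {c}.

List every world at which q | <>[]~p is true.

a: q is F, <>[]~p is F. ✗
b: q is F, <>[]~p is F. ✗
c: q is T, <>[]~p is F. ✓

{c}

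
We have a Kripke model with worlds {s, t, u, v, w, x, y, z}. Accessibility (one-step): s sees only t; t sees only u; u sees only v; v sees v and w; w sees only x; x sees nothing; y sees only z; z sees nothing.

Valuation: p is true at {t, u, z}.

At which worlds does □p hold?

s: successors {t}; p there: t:T. ✓
t: successors {u}; p there: u:T. ✓
u: successors {v}; p there: v:F. ✗
v: successors {v, w}; p there: v:F, w:F. ✗
w: successors {x}; p there: x:F. ✗
x: no successors, so □p holds vacuously. ✓
y: successors {z}; p there: z:T. ✓
z: no successors, so □p holds vacuously. ✓

{s, t, x, y, z}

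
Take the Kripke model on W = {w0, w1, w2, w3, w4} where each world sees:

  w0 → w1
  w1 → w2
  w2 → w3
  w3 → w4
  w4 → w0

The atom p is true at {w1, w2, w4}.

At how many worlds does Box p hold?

w0: successors {w1}; p there: w1:T. ✓
w1: successors {w2}; p there: w2:T. ✓
w2: successors {w3}; p there: w3:F. ✗
w3: successors {w4}; p there: w4:T. ✓
w4: successors {w0}; p there: w0:F. ✗
Satisfying worlds: {w0, w1, w3}.

3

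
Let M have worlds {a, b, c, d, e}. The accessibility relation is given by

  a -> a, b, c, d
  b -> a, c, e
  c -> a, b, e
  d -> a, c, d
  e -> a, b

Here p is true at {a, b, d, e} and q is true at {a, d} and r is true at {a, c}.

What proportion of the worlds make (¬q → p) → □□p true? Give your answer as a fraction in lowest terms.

1/5

a: ¬q → p is T, □□p is F. ✗
b: ¬q → p is T, □□p is F. ✗
c: ¬q → p is F, □□p is F. ✓
d: ¬q → p is T, □□p is F. ✗
e: ¬q → p is T, □□p is F. ✗
That's 1 of 5 worlds, so 1/5.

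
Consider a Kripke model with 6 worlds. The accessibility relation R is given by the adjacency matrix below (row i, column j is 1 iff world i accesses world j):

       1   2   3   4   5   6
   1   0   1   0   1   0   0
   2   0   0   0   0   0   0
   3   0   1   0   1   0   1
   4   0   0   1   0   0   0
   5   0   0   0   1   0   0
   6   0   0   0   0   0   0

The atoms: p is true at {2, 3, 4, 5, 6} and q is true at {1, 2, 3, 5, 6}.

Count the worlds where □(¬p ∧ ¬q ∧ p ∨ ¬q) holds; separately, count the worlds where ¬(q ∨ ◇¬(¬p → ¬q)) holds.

3 and 1

For □(¬p ∧ ¬q ∧ p ∨ ¬q):
1: successors {2, 4}; ¬p ∧ ¬q ∧ p ∨ ¬q there: 2:F, 4:T. ✗
2: no successors, so □(¬p ∧ ¬q ∧ p ∨ ¬q) holds vacuously. ✓
3: successors {2, 4, 6}; ¬p ∧ ¬q ∧ p ∨ ¬q there: 2:F, 4:T, 6:F. ✗
4: successors {3}; ¬p ∧ ¬q ∧ p ∨ ¬q there: 3:F. ✗
5: successors {4}; ¬p ∧ ¬q ∧ p ∨ ¬q there: 4:T. ✓
6: no successors, so □(¬p ∧ ¬q ∧ p ∨ ¬q) holds vacuously. ✓
— 3 worlds.
For ¬(q ∨ ◇¬(¬p → ¬q)):
1: q ∨ ◇¬(¬p → ¬q) is T. ✗
2: q ∨ ◇¬(¬p → ¬q) is T. ✗
3: q ∨ ◇¬(¬p → ¬q) is T. ✗
4: q ∨ ◇¬(¬p → ¬q) is F. ✓
5: q ∨ ◇¬(¬p → ¬q) is T. ✗
6: q ∨ ◇¬(¬p → ¬q) is T. ✗
— 1 world.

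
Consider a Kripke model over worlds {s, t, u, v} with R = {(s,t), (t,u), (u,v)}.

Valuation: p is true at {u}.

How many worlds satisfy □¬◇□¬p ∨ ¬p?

s: □¬◇□¬p is F, ¬p is T. ✓
t: □¬◇□¬p is F, ¬p is T. ✓
u: □¬◇□¬p is T, ¬p is F. ✓
v: □¬◇□¬p is T, ¬p is T. ✓
Satisfying worlds: {s, t, u, v}.

4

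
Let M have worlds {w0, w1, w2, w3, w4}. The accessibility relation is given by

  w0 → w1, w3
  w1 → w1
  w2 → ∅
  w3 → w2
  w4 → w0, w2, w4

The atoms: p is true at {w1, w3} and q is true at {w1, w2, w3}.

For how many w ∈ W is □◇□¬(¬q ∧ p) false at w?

w0: successors {w1, w3}; ◇□¬(¬q ∧ p) there: w1:T, w3:T. ✓
w1: successors {w1}; ◇□¬(¬q ∧ p) there: w1:T. ✓
w2: no successors, so □◇□¬(¬q ∧ p) holds vacuously. ✓
w3: successors {w2}; ◇□¬(¬q ∧ p) there: w2:F. ✗
w4: successors {w0, w2, w4}; ◇□¬(¬q ∧ p) there: w0:T, w2:F, w4:T. ✗
Satisfying worlds: {w0, w1, w2}.
So □◇□¬(¬q ∧ p) fails at the other 2 worlds.

2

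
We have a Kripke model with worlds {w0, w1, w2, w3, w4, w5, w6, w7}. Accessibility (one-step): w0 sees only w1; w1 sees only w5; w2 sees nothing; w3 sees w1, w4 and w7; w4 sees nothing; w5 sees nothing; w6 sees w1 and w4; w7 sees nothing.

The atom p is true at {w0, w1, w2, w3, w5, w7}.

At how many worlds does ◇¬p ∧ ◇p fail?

w0: ◇¬p is F, ◇p is T. ✗
w1: ◇¬p is F, ◇p is T. ✗
w2: ◇¬p is F, ◇p is F. ✗
w3: ◇¬p is T, ◇p is T. ✓
w4: ◇¬p is F, ◇p is F. ✗
w5: ◇¬p is F, ◇p is F. ✗
w6: ◇¬p is T, ◇p is T. ✓
w7: ◇¬p is F, ◇p is F. ✗
Satisfying worlds: {w3, w6}.
So ◇¬p ∧ ◇p fails at the other 6 worlds.

6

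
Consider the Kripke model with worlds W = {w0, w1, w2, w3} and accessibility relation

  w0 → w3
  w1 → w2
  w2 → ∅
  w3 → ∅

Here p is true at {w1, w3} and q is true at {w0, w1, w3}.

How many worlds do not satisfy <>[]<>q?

2

w0: successors {w3}; []<>q there: w3:T. ✓
w1: successors {w2}; []<>q there: w2:T. ✓
w2: no successors, so <>[]<>q fails. ✗
w3: no successors, so <>[]<>q fails. ✗
Satisfying worlds: {w0, w1}.
So <>[]<>q fails at the other 2 worlds.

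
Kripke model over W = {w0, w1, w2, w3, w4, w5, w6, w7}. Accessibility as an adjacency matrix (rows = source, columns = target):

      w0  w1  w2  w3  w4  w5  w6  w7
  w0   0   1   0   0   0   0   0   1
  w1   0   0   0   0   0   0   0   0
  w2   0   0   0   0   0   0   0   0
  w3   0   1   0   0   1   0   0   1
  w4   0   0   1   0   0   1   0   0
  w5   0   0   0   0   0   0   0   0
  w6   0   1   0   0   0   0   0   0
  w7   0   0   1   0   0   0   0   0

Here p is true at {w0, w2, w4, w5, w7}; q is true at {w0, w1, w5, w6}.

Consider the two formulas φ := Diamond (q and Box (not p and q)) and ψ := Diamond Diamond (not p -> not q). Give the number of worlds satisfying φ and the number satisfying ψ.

For Diamond (q and Box (not p and q)):
w0: successors {w1, w7}; q and Box (not p and q) there: w1:T, w7:F. ✓
w1: no successors, so Diamond (q and Box (not p and q)) fails. ✗
w2: no successors, so Diamond (q and Box (not p and q)) fails. ✗
w3: successors {w1, w4, w7}; q and Box (not p and q) there: w1:T, w4:F, w7:F. ✓
w4: successors {w2, w5}; q and Box (not p and q) there: w2:F, w5:T. ✓
w5: no successors, so Diamond (q and Box (not p and q)) fails. ✗
w6: successors {w1}; q and Box (not p and q) there: w1:T. ✓
w7: successors {w2}; q and Box (not p and q) there: w2:F. ✗
— 4 worlds.
For Diamond Diamond (not p -> not q):
w0: successors {w1, w7}; Diamond (not p -> not q) there: w1:F, w7:T. ✓
w1: no successors, so Diamond Diamond (not p -> not q) fails. ✗
w2: no successors, so Diamond Diamond (not p -> not q) fails. ✗
w3: successors {w1, w4, w7}; Diamond (not p -> not q) there: w1:F, w4:T, w7:T. ✓
w4: successors {w2, w5}; Diamond (not p -> not q) there: w2:F, w5:F. ✗
w5: no successors, so Diamond Diamond (not p -> not q) fails. ✗
w6: successors {w1}; Diamond (not p -> not q) there: w1:F. ✗
w7: successors {w2}; Diamond (not p -> not q) there: w2:F. ✗
— 2 worlds.

4 and 2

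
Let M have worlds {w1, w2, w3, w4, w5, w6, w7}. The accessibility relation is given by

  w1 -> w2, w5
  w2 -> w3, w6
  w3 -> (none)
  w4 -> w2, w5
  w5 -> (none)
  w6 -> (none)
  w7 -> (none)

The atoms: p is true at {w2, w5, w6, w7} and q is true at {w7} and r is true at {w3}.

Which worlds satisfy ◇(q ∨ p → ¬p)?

w1: successors {w2, w5}; q ∨ p → ¬p there: w2:F, w5:F. ✗
w2: successors {w3, w6}; q ∨ p → ¬p there: w3:T, w6:F. ✓
w3: no successors, so ◇(q ∨ p → ¬p) fails. ✗
w4: successors {w2, w5}; q ∨ p → ¬p there: w2:F, w5:F. ✗
w5: no successors, so ◇(q ∨ p → ¬p) fails. ✗
w6: no successors, so ◇(q ∨ p → ¬p) fails. ✗
w7: no successors, so ◇(q ∨ p → ¬p) fails. ✗

{w2}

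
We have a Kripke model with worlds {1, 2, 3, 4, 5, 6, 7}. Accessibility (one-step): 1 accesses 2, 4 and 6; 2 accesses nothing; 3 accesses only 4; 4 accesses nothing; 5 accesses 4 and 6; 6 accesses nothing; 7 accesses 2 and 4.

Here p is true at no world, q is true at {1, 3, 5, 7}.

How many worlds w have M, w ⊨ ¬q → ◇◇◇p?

1: ¬q is F, ◇◇◇p is F. ✓
2: ¬q is T, ◇◇◇p is F. ✗
3: ¬q is F, ◇◇◇p is F. ✓
4: ¬q is T, ◇◇◇p is F. ✗
5: ¬q is F, ◇◇◇p is F. ✓
6: ¬q is T, ◇◇◇p is F. ✗
7: ¬q is F, ◇◇◇p is F. ✓
Satisfying worlds: {1, 3, 5, 7}.

4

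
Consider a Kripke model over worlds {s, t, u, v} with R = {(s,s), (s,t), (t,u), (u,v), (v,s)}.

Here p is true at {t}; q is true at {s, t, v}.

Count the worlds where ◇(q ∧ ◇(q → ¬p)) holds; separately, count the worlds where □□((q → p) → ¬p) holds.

For ◇(q ∧ ◇(q → ¬p)):
s: successors {s, t}; q ∧ ◇(q → ¬p) there: s:T, t:T. ✓
t: successors {u}; q ∧ ◇(q → ¬p) there: u:F. ✗
u: successors {v}; q ∧ ◇(q → ¬p) there: v:T. ✓
v: successors {s}; q ∧ ◇(q → ¬p) there: s:T. ✓
— 3 worlds.
For □□((q → p) → ¬p):
s: successors {s, t}; □((q → p) → ¬p) there: s:F, t:T. ✗
t: successors {u}; □((q → p) → ¬p) there: u:T. ✓
u: successors {v}; □((q → p) → ¬p) there: v:T. ✓
v: successors {s}; □((q → p) → ¬p) there: s:F. ✗
— 2 worlds.

3 and 2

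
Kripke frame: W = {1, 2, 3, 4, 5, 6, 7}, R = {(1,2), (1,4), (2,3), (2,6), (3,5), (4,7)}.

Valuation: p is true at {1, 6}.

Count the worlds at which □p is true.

3

1: successors {2, 4}; p there: 2:F, 4:F. ✗
2: successors {3, 6}; p there: 3:F, 6:T. ✗
3: successors {5}; p there: 5:F. ✗
4: successors {7}; p there: 7:F. ✗
5: no successors, so □p holds vacuously. ✓
6: no successors, so □p holds vacuously. ✓
7: no successors, so □p holds vacuously. ✓
Satisfying worlds: {5, 6, 7}.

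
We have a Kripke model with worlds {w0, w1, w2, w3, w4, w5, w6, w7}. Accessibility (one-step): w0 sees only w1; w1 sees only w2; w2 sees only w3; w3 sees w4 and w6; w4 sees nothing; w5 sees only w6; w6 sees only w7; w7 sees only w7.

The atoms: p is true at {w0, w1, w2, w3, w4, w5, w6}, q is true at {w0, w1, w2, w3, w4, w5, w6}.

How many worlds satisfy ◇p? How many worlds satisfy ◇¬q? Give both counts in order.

For ◇p:
w0: successors {w1}; p there: w1:T. ✓
w1: successors {w2}; p there: w2:T. ✓
w2: successors {w3}; p there: w3:T. ✓
w3: successors {w4, w6}; p there: w4:T, w6:T. ✓
w4: no successors, so ◇p fails. ✗
w5: successors {w6}; p there: w6:T. ✓
w6: successors {w7}; p there: w7:F. ✗
w7: successors {w7}; p there: w7:F. ✗
— 5 worlds.
For ◇¬q:
w0: successors {w1}; ¬q there: w1:F. ✗
w1: successors {w2}; ¬q there: w2:F. ✗
w2: successors {w3}; ¬q there: w3:F. ✗
w3: successors {w4, w6}; ¬q there: w4:F, w6:F. ✗
w4: no successors, so ◇¬q fails. ✗
w5: successors {w6}; ¬q there: w6:F. ✗
w6: successors {w7}; ¬q there: w7:T. ✓
w7: successors {w7}; ¬q there: w7:T. ✓
— 2 worlds.

5 and 2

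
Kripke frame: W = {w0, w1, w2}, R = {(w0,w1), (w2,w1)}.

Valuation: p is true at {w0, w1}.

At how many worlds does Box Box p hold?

w0: successors {w1}; Box p there: w1:T. ✓
w1: no successors, so Box Box p holds vacuously. ✓
w2: successors {w1}; Box p there: w1:T. ✓
Satisfying worlds: {w0, w1, w2}.

3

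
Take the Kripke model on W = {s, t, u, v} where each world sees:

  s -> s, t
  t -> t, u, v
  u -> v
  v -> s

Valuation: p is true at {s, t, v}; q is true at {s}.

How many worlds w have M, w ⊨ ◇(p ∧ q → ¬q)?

3

s: successors {s, t}; p ∧ q → ¬q there: s:F, t:T. ✓
t: successors {t, u, v}; p ∧ q → ¬q there: t:T, u:T, v:T. ✓
u: successors {v}; p ∧ q → ¬q there: v:T. ✓
v: successors {s}; p ∧ q → ¬q there: s:F. ✗
Satisfying worlds: {s, t, u}.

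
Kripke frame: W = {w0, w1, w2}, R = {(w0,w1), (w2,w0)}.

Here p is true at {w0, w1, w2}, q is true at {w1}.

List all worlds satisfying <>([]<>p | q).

{w0}

w0: successors {w1}; []<>p | q there: w1:T. ✓
w1: no successors, so <>([]<>p | q) fails. ✗
w2: successors {w0}; []<>p | q there: w0:F. ✗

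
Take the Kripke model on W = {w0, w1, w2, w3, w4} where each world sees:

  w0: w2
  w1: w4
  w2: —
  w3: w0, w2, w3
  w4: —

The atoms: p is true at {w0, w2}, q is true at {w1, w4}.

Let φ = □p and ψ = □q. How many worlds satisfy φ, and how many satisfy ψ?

For □p:
w0: successors {w2}; p there: w2:T. ✓
w1: successors {w4}; p there: w4:F. ✗
w2: no successors, so □p holds vacuously. ✓
w3: successors {w0, w2, w3}; p there: w0:T, w2:T, w3:F. ✗
w4: no successors, so □p holds vacuously. ✓
— 3 worlds.
For □q:
w0: successors {w2}; q there: w2:F. ✗
w1: successors {w4}; q there: w4:T. ✓
w2: no successors, so □q holds vacuously. ✓
w3: successors {w0, w2, w3}; q there: w0:F, w2:F, w3:F. ✗
w4: no successors, so □q holds vacuously. ✓
— 3 worlds.

3 and 3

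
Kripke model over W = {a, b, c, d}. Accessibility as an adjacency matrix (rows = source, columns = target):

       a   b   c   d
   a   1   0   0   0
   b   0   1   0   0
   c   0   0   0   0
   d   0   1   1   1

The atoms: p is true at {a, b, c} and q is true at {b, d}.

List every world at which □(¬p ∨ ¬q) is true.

{a, c}

a: successors {a}; ¬p ∨ ¬q there: a:T. ✓
b: successors {b}; ¬p ∨ ¬q there: b:F. ✗
c: no successors, so □(¬p ∨ ¬q) holds vacuously. ✓
d: successors {b, c, d}; ¬p ∨ ¬q there: b:F, c:T, d:T. ✗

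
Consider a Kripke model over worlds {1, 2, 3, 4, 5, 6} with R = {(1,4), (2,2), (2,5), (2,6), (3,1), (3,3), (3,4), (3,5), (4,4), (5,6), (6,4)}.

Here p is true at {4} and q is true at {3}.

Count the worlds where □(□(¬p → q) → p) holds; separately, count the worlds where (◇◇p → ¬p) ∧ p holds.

For □(□(¬p → q) → p):
1: successors {4}; □(¬p → q) → p there: 4:T. ✓
2: successors {2, 5, 6}; □(¬p → q) → p there: 2:T, 5:T, 6:F. ✗
3: successors {1, 3, 4, 5}; □(¬p → q) → p there: 1:F, 3:T, 4:T, 5:T. ✗
4: successors {4}; □(¬p → q) → p there: 4:T. ✓
5: successors {6}; □(¬p → q) → p there: 6:F. ✗
6: successors {4}; □(¬p → q) → p there: 4:T. ✓
— 3 worlds.
For (◇◇p → ¬p) ∧ p:
1: ◇◇p → ¬p is T, p is F. ✗
2: ◇◇p → ¬p is T, p is F. ✗
3: ◇◇p → ¬p is T, p is F. ✗
4: ◇◇p → ¬p is F, p is T. ✗
5: ◇◇p → ¬p is T, p is F. ✗
6: ◇◇p → ¬p is T, p is F. ✗
— 0 worlds.

3 and 0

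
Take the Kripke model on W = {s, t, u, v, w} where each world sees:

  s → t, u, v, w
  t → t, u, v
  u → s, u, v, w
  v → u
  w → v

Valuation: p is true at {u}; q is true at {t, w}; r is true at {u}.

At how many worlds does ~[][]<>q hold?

4

s: [][]<>q is F. ✓
t: [][]<>q is F. ✓
u: [][]<>q is F. ✓
v: [][]<>q is F. ✓
w: [][]<>q is T. ✗
Satisfying worlds: {s, t, u, v}.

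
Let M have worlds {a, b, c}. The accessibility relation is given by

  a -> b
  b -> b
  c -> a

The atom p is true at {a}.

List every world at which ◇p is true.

a: successors {b}; p there: b:F. ✗
b: successors {b}; p there: b:F. ✗
c: successors {a}; p there: a:T. ✓

{c}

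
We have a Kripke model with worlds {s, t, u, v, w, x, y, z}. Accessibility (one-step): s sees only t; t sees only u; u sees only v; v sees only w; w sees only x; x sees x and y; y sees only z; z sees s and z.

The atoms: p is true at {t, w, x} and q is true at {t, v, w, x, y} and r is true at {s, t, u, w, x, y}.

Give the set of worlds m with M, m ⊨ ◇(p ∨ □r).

{s, u, v, w, x, z}

s: successors {t}; p ∨ □r there: t:T. ✓
t: successors {u}; p ∨ □r there: u:F. ✗
u: successors {v}; p ∨ □r there: v:T. ✓
v: successors {w}; p ∨ □r there: w:T. ✓
w: successors {x}; p ∨ □r there: x:T. ✓
x: successors {x, y}; p ∨ □r there: x:T, y:F. ✓
y: successors {z}; p ∨ □r there: z:F. ✗
z: successors {s, z}; p ∨ □r there: s:T, z:F. ✓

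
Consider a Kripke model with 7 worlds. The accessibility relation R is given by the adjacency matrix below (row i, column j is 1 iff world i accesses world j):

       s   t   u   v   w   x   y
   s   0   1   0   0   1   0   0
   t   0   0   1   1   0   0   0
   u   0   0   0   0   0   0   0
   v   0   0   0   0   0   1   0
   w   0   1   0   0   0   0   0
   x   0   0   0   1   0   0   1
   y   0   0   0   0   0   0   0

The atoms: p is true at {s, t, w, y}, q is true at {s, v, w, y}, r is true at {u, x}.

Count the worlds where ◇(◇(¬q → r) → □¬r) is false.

s: successors {t, w}; ◇(¬q → r) → □¬r there: t:F, w:T. ✓
t: successors {u, v}; ◇(¬q → r) → □¬r there: u:T, v:F. ✓
u: no successors, so ◇(◇(¬q → r) → □¬r) fails. ✗
v: successors {x}; ◇(¬q → r) → □¬r there: x:T. ✓
w: successors {t}; ◇(¬q → r) → □¬r there: t:F. ✗
x: successors {v, y}; ◇(¬q → r) → □¬r there: v:F, y:T. ✓
y: no successors, so ◇(◇(¬q → r) → □¬r) fails. ✗
Satisfying worlds: {s, t, v, x}.
So ◇(◇(¬q → r) → □¬r) fails at the other 3 worlds.

3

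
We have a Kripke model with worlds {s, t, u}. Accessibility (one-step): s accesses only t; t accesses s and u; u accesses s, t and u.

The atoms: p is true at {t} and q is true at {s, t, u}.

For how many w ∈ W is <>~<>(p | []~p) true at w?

2

s: successors {t}; ~<>(p | []~p) there: t:T. ✓
t: successors {s, u}; ~<>(p | []~p) there: s:F, u:F. ✗
u: successors {s, t, u}; ~<>(p | []~p) there: s:F, t:T, u:F. ✓
Satisfying worlds: {s, u}.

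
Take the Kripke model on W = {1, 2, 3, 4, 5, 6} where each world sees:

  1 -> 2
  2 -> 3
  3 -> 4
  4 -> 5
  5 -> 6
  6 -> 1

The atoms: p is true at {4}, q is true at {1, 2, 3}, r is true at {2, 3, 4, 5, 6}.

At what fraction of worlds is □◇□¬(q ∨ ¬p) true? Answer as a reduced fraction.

1: successors {2}; ◇□¬(q ∨ ¬p) there: 2:T. ✓
2: successors {3}; ◇□¬(q ∨ ¬p) there: 3:F. ✗
3: successors {4}; ◇□¬(q ∨ ¬p) there: 4:F. ✗
4: successors {5}; ◇□¬(q ∨ ¬p) there: 5:F. ✗
5: successors {6}; ◇□¬(q ∨ ¬p) there: 6:F. ✗
6: successors {1}; ◇□¬(q ∨ ¬p) there: 1:F. ✗
That's 1 of 6 worlds, so 1/6.

1/6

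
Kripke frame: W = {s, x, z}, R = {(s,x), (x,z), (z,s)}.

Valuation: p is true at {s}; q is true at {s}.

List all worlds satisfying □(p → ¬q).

s: successors {x}; p → ¬q there: x:T. ✓
x: successors {z}; p → ¬q there: z:T. ✓
z: successors {s}; p → ¬q there: s:F. ✗

{s, x}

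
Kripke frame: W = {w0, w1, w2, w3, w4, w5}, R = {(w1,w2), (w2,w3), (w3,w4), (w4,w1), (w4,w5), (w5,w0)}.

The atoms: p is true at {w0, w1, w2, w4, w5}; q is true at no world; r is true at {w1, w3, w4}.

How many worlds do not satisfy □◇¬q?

w0: no successors, so □◇¬q holds vacuously. ✓
w1: successors {w2}; ◇¬q there: w2:T. ✓
w2: successors {w3}; ◇¬q there: w3:T. ✓
w3: successors {w4}; ◇¬q there: w4:T. ✓
w4: successors {w1, w5}; ◇¬q there: w1:T, w5:T. ✓
w5: successors {w0}; ◇¬q there: w0:F. ✗
Satisfying worlds: {w0, w1, w2, w3, w4}.
So □◇¬q fails at the other 1 world.

1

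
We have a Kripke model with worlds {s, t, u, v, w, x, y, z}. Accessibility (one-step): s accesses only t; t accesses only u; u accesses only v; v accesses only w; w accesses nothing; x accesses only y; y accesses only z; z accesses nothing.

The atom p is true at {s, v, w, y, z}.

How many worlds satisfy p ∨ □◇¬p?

s: p is T, □◇¬p is T. ✓
t: p is F, □◇¬p is F. ✗
u: p is F, □◇¬p is F. ✗
v: p is T, □◇¬p is F. ✓
w: p is T, □◇¬p is T. ✓
x: p is F, □◇¬p is F. ✗
y: p is T, □◇¬p is F. ✓
z: p is T, □◇¬p is T. ✓
Satisfying worlds: {s, v, w, y, z}.

5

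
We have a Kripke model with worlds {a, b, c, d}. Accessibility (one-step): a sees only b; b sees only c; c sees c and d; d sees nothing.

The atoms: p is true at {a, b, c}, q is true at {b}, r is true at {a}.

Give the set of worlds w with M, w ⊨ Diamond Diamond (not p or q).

a: successors {b}; Diamond (not p or q) there: b:F. ✗
b: successors {c}; Diamond (not p or q) there: c:T. ✓
c: successors {c, d}; Diamond (not p or q) there: c:T, d:F. ✓
d: no successors, so Diamond Diamond (not p or q) fails. ✗

{b, c}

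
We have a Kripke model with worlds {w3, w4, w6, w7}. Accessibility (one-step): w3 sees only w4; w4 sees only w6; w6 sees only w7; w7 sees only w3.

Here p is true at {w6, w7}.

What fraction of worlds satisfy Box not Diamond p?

1/2

w3: successors {w4}; not Diamond p there: w4:F. ✗
w4: successors {w6}; not Diamond p there: w6:F. ✗
w6: successors {w7}; not Diamond p there: w7:T. ✓
w7: successors {w3}; not Diamond p there: w3:T. ✓
That's 2 of 4 worlds, so 2/4 = 1/2.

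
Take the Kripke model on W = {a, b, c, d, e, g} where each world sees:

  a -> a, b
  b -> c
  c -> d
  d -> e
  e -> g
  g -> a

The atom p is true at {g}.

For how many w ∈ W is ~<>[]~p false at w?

a: <>[]~p is T. ✗
b: <>[]~p is T. ✗
c: <>[]~p is T. ✗
d: <>[]~p is F. ✓
e: <>[]~p is T. ✗
g: <>[]~p is T. ✗
Satisfying worlds: {d}.
So ~<>[]~p fails at the other 5 worlds.

5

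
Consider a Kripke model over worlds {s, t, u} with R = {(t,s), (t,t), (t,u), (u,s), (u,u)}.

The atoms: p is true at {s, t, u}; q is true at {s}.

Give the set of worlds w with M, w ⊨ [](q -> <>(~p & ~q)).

s: no successors, so [](q -> <>(~p & ~q)) holds vacuously. ✓
t: successors {s, t, u}; q -> <>(~p & ~q) there: s:F, t:T, u:T. ✗
u: successors {s, u}; q -> <>(~p & ~q) there: s:F, u:T. ✗

{s}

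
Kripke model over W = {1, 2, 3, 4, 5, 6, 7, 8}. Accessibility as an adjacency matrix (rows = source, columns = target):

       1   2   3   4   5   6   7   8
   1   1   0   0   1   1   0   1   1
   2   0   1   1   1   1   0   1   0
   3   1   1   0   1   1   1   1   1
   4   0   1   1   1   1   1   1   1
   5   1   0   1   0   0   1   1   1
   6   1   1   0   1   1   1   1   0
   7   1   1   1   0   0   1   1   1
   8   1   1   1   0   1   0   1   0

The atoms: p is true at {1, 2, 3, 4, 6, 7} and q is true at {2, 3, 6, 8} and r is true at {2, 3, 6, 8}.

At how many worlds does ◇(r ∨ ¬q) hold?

1: successors {1, 4, 5, 7, 8}; r ∨ ¬q there: 1:T, 4:T, 5:T, 7:T, 8:T. ✓
2: successors {2, 3, 4, 5, 7}; r ∨ ¬q there: 2:T, 3:T, 4:T, 5:T, 7:T. ✓
3: successors {1, 2, 4, 5, 6, 7, 8}; r ∨ ¬q there: 1:T, 2:T, 4:T, 5:T, 6:T, 7:T, 8:T. ✓
4: successors {2, 3, 4, 5, 6, 7, 8}; r ∨ ¬q there: 2:T, 3:T, 4:T, 5:T, 6:T, 7:T, 8:T. ✓
5: successors {1, 3, 6, 7, 8}; r ∨ ¬q there: 1:T, 3:T, 6:T, 7:T, 8:T. ✓
6: successors {1, 2, 4, 5, 6, 7}; r ∨ ¬q there: 1:T, 2:T, 4:T, 5:T, 6:T, 7:T. ✓
7: successors {1, 2, 3, 6, 7, 8}; r ∨ ¬q there: 1:T, 2:T, 3:T, 6:T, 7:T, 8:T. ✓
8: successors {1, 2, 3, 5, 7}; r ∨ ¬q there: 1:T, 2:T, 3:T, 5:T, 7:T. ✓
Satisfying worlds: {1, 2, 3, 4, 5, 6, 7, 8}.

8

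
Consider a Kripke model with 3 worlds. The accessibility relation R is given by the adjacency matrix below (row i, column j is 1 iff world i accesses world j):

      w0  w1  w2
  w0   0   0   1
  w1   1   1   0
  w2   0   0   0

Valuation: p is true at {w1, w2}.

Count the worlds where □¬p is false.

w0: successors {w2}; ¬p there: w2:F. ✗
w1: successors {w0, w1}; ¬p there: w0:T, w1:F. ✗
w2: no successors, so □¬p holds vacuously. ✓
Satisfying worlds: {w2}.
So □¬p fails at the other 2 worlds.

2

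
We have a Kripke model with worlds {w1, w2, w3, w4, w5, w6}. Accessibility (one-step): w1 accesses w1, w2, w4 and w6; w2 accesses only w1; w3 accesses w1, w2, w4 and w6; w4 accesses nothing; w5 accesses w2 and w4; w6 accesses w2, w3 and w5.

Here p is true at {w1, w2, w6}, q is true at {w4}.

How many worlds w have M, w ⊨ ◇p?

5

w1: successors {w1, w2, w4, w6}; p there: w1:T, w2:T, w4:F, w6:T. ✓
w2: successors {w1}; p there: w1:T. ✓
w3: successors {w1, w2, w4, w6}; p there: w1:T, w2:T, w4:F, w6:T. ✓
w4: no successors, so ◇p fails. ✗
w5: successors {w2, w4}; p there: w2:T, w4:F. ✓
w6: successors {w2, w3, w5}; p there: w2:T, w3:F, w5:F. ✓
Satisfying worlds: {w1, w2, w3, w5, w6}.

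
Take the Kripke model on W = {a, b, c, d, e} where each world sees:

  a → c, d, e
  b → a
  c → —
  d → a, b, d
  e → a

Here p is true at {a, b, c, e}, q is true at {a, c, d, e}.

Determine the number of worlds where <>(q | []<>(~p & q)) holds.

4

a: successors {c, d, e}; q | []<>(~p & q) there: c:T, d:T, e:T. ✓
b: successors {a}; q | []<>(~p & q) there: a:T. ✓
c: no successors, so <>(q | []<>(~p & q)) fails. ✗
d: successors {a, b, d}; q | []<>(~p & q) there: a:T, b:T, d:T. ✓
e: successors {a}; q | []<>(~p & q) there: a:T. ✓
Satisfying worlds: {a, b, d, e}.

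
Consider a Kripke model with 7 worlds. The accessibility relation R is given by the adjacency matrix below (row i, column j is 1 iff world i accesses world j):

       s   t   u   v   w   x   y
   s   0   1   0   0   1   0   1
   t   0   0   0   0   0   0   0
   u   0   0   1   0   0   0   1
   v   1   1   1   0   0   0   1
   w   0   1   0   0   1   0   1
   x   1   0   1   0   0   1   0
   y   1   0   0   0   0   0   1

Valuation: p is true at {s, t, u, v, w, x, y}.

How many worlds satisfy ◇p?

s: successors {t, w, y}; p there: t:T, w:T, y:T. ✓
t: no successors, so ◇p fails. ✗
u: successors {u, y}; p there: u:T, y:T. ✓
v: successors {s, t, u, y}; p there: s:T, t:T, u:T, y:T. ✓
w: successors {t, w, y}; p there: t:T, w:T, y:T. ✓
x: successors {s, u, x}; p there: s:T, u:T, x:T. ✓
y: successors {s, y}; p there: s:T, y:T. ✓
Satisfying worlds: {s, u, v, w, x, y}.

6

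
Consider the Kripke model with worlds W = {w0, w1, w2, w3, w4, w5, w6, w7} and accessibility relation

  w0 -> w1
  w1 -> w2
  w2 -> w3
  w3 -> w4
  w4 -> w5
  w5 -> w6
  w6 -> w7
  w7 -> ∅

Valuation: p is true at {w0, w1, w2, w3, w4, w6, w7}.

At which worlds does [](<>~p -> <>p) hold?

w0: successors {w1}; <>~p -> <>p there: w1:T. ✓
w1: successors {w2}; <>~p -> <>p there: w2:T. ✓
w2: successors {w3}; <>~p -> <>p there: w3:T. ✓
w3: successors {w4}; <>~p -> <>p there: w4:F. ✗
w4: successors {w5}; <>~p -> <>p there: w5:T. ✓
w5: successors {w6}; <>~p -> <>p there: w6:T. ✓
w6: successors {w7}; <>~p -> <>p there: w7:T. ✓
w7: no successors, so [](<>~p -> <>p) holds vacuously. ✓

{w0, w1, w2, w4, w5, w6, w7}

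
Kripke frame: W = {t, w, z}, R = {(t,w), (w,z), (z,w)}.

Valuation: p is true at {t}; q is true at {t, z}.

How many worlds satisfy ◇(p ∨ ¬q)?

t: successors {w}; p ∨ ¬q there: w:T. ✓
w: successors {z}; p ∨ ¬q there: z:F. ✗
z: successors {w}; p ∨ ¬q there: w:T. ✓
Satisfying worlds: {t, z}.

2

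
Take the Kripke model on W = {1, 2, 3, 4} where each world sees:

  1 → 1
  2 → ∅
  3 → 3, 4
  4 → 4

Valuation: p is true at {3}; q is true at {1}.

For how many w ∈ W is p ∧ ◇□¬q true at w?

1

1: p is F, ◇□¬q is F. ✗
2: p is F, ◇□¬q is F. ✗
3: p is T, ◇□¬q is T. ✓
4: p is F, ◇□¬q is T. ✗
Satisfying worlds: {3}.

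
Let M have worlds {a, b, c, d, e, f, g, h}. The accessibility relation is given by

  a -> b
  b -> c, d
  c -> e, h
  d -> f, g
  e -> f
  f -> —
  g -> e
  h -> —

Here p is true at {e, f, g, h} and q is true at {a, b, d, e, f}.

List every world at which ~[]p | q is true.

{a, b, d, e, f}

a: ~[]p is T, q is T. ✓
b: ~[]p is T, q is T. ✓
c: ~[]p is F, q is F. ✗
d: ~[]p is F, q is T. ✓
e: ~[]p is F, q is T. ✓
f: ~[]p is F, q is T. ✓
g: ~[]p is F, q is F. ✗
h: ~[]p is F, q is F. ✗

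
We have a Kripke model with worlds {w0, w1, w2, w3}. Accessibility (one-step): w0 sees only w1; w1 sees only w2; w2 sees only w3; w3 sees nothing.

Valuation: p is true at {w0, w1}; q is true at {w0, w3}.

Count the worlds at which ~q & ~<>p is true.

w0: ~q is F, ~<>p is F. ✗
w1: ~q is T, ~<>p is T. ✓
w2: ~q is T, ~<>p is T. ✓
w3: ~q is F, ~<>p is T. ✗
Satisfying worlds: {w1, w2}.

2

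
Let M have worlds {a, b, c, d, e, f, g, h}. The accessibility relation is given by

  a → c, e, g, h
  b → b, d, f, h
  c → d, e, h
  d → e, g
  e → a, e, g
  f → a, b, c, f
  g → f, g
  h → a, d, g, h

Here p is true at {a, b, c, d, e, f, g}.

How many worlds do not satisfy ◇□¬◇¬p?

1

a: successors {c, e, g, h}; □¬◇¬p there: c:F, e:F, g:T, h:F. ✓
b: successors {b, d, f, h}; □¬◇¬p there: b:F, d:T, f:F, h:F. ✓
c: successors {d, e, h}; □¬◇¬p there: d:T, e:F, h:F. ✓
d: successors {e, g}; □¬◇¬p there: e:F, g:T. ✓
e: successors {a, e, g}; □¬◇¬p there: a:F, e:F, g:T. ✓
f: successors {a, b, c, f}; □¬◇¬p there: a:F, b:F, c:F, f:F. ✗
g: successors {f, g}; □¬◇¬p there: f:F, g:T. ✓
h: successors {a, d, g, h}; □¬◇¬p there: a:F, d:T, g:T, h:F. ✓
Satisfying worlds: {a, b, c, d, e, g, h}.
So ◇□¬◇¬p fails at the other 1 world.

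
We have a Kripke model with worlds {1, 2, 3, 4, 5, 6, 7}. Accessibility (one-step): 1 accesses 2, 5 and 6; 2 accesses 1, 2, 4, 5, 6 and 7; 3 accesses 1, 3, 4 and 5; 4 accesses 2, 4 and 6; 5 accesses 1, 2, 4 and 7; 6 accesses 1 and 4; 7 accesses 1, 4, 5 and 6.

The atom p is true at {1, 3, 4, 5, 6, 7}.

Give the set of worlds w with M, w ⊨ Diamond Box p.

1: successors {2, 5, 6}; Box p there: 2:F, 5:F, 6:T. ✓
2: successors {1, 2, 4, 5, 6, 7}; Box p there: 1:F, 2:F, 4:F, 5:F, 6:T, 7:T. ✓
3: successors {1, 3, 4, 5}; Box p there: 1:F, 3:T, 4:F, 5:F. ✓
4: successors {2, 4, 6}; Box p there: 2:F, 4:F, 6:T. ✓
5: successors {1, 2, 4, 7}; Box p there: 1:F, 2:F, 4:F, 7:T. ✓
6: successors {1, 4}; Box p there: 1:F, 4:F. ✗
7: successors {1, 4, 5, 6}; Box p there: 1:F, 4:F, 5:F, 6:T. ✓

{1, 2, 3, 4, 5, 7}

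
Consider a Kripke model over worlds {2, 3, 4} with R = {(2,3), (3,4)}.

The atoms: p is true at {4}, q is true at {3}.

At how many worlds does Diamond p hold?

2: successors {3}; p there: 3:F. ✗
3: successors {4}; p there: 4:T. ✓
4: no successors, so Diamond p fails. ✗
Satisfying worlds: {3}.

1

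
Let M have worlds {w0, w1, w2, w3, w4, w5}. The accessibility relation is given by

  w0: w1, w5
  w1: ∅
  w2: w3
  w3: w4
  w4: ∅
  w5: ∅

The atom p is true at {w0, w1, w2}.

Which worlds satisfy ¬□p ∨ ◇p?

w0: ¬□p is T, ◇p is T. ✓
w1: ¬□p is F, ◇p is F. ✗
w2: ¬□p is T, ◇p is F. ✓
w3: ¬□p is T, ◇p is F. ✓
w4: ¬□p is F, ◇p is F. ✗
w5: ¬□p is F, ◇p is F. ✗

{w0, w2, w3}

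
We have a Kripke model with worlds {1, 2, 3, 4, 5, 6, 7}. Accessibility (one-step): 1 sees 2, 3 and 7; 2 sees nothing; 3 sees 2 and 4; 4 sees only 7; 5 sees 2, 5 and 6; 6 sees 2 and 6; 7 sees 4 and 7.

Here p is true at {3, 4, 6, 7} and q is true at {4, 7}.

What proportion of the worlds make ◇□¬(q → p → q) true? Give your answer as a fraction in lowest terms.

1: successors {2, 3, 7}; □¬(q → p → q) there: 2:T, 3:F, 7:F. ✓
2: no successors, so ◇□¬(q → p → q) fails. ✗
3: successors {2, 4}; □¬(q → p → q) there: 2:T, 4:F. ✓
4: successors {7}; □¬(q → p → q) there: 7:F. ✗
5: successors {2, 5, 6}; □¬(q → p → q) there: 2:T, 5:F, 6:F. ✓
6: successors {2, 6}; □¬(q → p → q) there: 2:T, 6:F. ✓
7: successors {4, 7}; □¬(q → p → q) there: 4:F, 7:F. ✗
That's 4 of 7 worlds, so 4/7.

4/7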